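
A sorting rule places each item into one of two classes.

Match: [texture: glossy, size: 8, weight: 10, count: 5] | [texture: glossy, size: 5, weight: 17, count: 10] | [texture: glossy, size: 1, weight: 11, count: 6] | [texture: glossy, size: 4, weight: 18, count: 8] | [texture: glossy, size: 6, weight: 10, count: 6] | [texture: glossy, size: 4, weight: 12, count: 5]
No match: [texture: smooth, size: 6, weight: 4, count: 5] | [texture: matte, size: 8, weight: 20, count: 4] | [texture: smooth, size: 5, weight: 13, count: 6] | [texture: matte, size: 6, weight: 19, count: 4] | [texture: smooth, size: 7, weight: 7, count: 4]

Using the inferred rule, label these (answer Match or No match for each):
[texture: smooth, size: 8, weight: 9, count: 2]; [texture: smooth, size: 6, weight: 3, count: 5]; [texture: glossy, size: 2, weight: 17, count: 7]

No match, No match, Match

Checking candidate rules against both groups, what survives is: texture is glossy.
[texture: smooth, size: 8, weight: 9, count: 2]: texture is smooth, fails the rule → No match. [texture: smooth, size: 6, weight: 3, count: 5]: texture is smooth, fails the rule → No match. [texture: glossy, size: 2, weight: 17, count: 7]: texture is glossy, checks out → Match.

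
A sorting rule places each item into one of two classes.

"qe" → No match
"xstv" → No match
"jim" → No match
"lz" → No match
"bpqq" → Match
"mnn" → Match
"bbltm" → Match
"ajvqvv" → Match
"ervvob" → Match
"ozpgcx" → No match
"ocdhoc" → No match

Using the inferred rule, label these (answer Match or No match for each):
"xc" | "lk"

No match, No match

Every 'Match' example satisfies: has a double letter. None of the 'No match' examples do.
"xc": no doubled letter, does not fit → No match. "lk": no doubled letter, does not fit → No match.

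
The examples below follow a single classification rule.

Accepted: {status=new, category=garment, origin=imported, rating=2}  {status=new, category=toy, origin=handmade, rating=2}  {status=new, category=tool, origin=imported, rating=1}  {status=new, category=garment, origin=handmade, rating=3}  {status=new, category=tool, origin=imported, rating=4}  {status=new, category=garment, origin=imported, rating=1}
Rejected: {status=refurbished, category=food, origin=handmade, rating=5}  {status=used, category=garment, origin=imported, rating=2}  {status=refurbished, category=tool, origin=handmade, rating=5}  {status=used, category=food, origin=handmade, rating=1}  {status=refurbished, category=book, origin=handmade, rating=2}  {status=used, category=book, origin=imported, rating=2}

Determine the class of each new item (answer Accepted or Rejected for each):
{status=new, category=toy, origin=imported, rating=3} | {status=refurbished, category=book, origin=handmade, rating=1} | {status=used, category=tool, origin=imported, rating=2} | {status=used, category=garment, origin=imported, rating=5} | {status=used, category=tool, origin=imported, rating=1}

Accepted, Rejected, Rejected, Rejected, Rejected

Looking at the examples, the only property every 'Accepted' case has and every 'Rejected' case lacks is: status is new.
{status=new, category=toy, origin=imported, rating=3} → status is new → Accepted. {status=refurbished, category=book, origin=handmade, rating=1} → status is refurbished → Rejected. {status=used, category=tool, origin=imported, rating=2} → status is used → Rejected. {status=used, category=garment, origin=imported, rating=5} → status is used → Rejected. {status=used, category=tool, origin=imported, rating=1} → status is used → Rejected.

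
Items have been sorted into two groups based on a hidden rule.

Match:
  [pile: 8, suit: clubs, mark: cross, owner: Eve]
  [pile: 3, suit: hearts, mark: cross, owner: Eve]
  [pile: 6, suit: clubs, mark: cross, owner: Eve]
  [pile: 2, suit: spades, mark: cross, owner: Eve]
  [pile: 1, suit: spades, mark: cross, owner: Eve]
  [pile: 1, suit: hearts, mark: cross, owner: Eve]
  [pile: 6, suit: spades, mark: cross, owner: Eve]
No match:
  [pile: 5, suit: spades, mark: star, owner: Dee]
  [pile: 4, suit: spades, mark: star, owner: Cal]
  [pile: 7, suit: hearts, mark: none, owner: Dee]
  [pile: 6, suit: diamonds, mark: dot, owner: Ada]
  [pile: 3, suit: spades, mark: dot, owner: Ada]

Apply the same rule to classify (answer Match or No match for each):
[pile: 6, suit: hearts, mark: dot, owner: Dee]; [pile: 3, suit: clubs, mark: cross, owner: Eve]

The pattern is that an item is 'Match' exactly when: owner is Eve.

No match, Match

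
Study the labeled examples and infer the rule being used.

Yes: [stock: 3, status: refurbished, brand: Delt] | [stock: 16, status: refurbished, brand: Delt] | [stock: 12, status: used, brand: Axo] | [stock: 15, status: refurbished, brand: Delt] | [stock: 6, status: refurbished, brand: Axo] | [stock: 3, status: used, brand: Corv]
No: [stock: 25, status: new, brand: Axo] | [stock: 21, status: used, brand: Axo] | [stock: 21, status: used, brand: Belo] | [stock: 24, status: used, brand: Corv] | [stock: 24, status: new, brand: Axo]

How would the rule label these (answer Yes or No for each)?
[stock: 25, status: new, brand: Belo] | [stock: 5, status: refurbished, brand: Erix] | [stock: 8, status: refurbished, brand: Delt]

A rule that fits every label: stock ≤ 16 — true of each 'Yes' example, false of each 'No' one.
[stock: 25, status: new, brand: Belo]: stock = 25 — does not pass, so No.
[stock: 5, status: refurbished, brand: Erix]: stock = 5 — matches, so Yes.
[stock: 8, status: refurbished, brand: Delt]: stock = 8 — matches, so Yes.

No, Yes, Yes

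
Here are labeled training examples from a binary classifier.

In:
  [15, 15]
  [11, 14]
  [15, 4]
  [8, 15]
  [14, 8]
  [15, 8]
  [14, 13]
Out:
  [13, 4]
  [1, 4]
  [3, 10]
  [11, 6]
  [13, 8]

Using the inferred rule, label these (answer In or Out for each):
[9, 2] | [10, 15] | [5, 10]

Out, In, Out

A rule that fits every label: max ≥ 14 — true of each 'In' example, false of each 'Out' one.
[9, 2] — max 9, hence Out.
[10, 15] — max 15, hence In.
[5, 10] — max 10, hence Out.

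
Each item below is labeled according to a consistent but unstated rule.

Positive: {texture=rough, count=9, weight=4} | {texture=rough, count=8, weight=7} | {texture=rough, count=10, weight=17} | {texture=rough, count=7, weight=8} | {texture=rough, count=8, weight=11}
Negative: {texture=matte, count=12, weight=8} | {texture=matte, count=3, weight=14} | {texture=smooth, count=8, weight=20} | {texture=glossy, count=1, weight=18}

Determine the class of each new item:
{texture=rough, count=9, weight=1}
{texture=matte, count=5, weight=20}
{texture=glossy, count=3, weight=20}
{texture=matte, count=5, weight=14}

Positive, Negative, Negative, Negative

The distinguishing property — texture is rough — holds for all the 'Positive' cases and none of the 'Negative' cases.
{texture=rough, count=9, weight=1} — texture is rough, hence Positive.
{texture=matte, count=5, weight=20} — texture is matte, hence Negative.
{texture=glossy, count=3, weight=20} — texture is glossy, hence Negative.
{texture=matte, count=5, weight=14} — texture is matte, hence Negative.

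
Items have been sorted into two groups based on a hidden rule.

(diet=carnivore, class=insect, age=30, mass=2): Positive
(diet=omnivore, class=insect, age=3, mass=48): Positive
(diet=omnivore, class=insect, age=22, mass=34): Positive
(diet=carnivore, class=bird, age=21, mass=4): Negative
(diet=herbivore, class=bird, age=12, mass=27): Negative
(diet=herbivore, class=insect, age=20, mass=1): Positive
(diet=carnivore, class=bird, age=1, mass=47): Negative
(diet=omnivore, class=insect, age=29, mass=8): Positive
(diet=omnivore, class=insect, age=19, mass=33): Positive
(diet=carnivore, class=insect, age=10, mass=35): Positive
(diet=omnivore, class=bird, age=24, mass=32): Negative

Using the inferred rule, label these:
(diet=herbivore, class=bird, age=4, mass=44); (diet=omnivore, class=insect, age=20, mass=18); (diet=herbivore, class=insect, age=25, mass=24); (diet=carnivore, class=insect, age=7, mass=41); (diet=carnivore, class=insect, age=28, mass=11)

The classifier is using: class is insect.
(diet=herbivore, class=bird, age=4, mass=44): Negative (class is bird).
(diet=omnivore, class=insect, age=20, mass=18): Positive (class is insect).
(diet=herbivore, class=insect, age=25, mass=24): Positive (class is insect).
(diet=carnivore, class=insect, age=7, mass=41): Positive (class is insect).
(diet=carnivore, class=insect, age=28, mass=11): Positive (class is insect).

Negative, Positive, Positive, Positive, Positive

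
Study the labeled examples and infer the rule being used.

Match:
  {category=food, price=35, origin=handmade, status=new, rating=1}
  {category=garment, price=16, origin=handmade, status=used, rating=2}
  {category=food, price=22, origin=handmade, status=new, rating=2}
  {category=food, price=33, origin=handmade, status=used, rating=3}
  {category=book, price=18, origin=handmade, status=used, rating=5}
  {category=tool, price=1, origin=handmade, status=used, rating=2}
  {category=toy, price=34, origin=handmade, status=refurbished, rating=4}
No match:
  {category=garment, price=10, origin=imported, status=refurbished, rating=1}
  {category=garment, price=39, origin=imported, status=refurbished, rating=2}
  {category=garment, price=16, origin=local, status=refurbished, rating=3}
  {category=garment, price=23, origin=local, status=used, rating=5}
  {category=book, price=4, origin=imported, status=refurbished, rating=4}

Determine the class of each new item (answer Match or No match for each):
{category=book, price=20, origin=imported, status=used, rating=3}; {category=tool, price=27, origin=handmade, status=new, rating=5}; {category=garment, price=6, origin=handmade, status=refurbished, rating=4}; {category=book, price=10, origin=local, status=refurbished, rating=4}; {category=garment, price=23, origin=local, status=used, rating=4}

No match, Match, Match, No match, No match

The pattern is that an item is 'Match' exactly when: origin is handmade.
{category=book, price=20, origin=imported, status=used, rating=3} → origin is imported → No match.
{category=tool, price=27, origin=handmade, status=new, rating=5} → origin is handmade → Match.
{category=garment, price=6, origin=handmade, status=refurbished, rating=4} → origin is handmade → Match.
{category=book, price=10, origin=local, status=refurbished, rating=4} → origin is local → No match.
{category=garment, price=23, origin=local, status=used, rating=4} → origin is local → No match.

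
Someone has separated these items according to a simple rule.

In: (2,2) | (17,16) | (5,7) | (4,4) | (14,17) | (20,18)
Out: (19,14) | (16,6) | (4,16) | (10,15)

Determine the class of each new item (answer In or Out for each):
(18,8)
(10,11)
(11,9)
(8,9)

One predicate separates the groups cleanly: |first − second| ≤ 3.
Out: (18,8), since |18−8| = 10.
In: (10,11), since |10−11| = 1.
In: (11,9), since |11−9| = 2.
In: (8,9), since |8−9| = 1.

Out, In, In, In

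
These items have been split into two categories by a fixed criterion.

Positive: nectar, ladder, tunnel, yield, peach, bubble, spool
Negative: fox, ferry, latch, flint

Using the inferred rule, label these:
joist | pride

Positive, Positive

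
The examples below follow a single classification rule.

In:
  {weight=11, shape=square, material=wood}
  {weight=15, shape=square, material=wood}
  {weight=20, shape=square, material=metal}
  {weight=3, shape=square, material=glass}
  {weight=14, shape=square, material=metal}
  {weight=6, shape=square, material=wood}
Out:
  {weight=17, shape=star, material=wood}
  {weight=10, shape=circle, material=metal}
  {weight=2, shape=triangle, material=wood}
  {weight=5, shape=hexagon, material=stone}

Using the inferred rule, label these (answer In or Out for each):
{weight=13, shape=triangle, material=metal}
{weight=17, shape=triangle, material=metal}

Out, Out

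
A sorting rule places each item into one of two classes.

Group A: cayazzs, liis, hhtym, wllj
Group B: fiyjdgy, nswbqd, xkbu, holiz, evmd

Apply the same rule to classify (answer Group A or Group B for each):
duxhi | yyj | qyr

Group B, Group A, Group B

Looking at the examples, the only property every 'Group A' case has and every 'Group B' case lacks is: has a double letter.
duxhi: Group B (no doubled letter).
yyj: Group A ('yy' doubled).
qyr: Group B (no doubled letter).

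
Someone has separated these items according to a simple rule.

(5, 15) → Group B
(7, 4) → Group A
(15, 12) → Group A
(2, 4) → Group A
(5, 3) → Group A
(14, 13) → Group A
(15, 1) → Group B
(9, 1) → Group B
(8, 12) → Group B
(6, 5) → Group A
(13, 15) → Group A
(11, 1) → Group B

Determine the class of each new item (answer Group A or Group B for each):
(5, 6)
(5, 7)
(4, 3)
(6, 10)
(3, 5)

The rule appears to be: |first − second| ≤ 3.
(5, 6): |5−6| = 1 — satisfies this, so Group A.
(5, 7): |5−7| = 2 — satisfies this, so Group A.
(4, 3): |4−3| = 1 — satisfies this, so Group A.
(6, 10): |6−10| = 4 — does not pass, so Group B.
(3, 5): |3−5| = 2 — satisfies this, so Group A.

Group A, Group A, Group A, Group B, Group A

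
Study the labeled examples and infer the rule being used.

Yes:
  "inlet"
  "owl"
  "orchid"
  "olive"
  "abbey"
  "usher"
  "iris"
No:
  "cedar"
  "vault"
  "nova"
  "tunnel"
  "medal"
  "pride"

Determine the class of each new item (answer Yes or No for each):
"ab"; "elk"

'Yes' ⟺ starts with a vowel.
"ab" — starts with 'a', hence Yes.
"elk" — starts with 'e', hence Yes.

Yes, Yes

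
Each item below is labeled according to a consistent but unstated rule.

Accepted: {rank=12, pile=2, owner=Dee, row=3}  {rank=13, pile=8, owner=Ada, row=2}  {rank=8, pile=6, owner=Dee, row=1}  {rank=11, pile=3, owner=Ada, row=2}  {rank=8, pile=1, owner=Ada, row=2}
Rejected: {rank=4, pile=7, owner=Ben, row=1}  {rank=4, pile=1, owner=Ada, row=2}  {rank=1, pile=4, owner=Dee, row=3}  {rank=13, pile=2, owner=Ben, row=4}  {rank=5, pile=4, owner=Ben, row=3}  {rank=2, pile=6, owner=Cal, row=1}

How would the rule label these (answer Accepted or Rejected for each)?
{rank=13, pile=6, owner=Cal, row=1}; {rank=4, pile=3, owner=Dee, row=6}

Accepted, Rejected

The pattern is that an item is 'Accepted' exactly when: rank ≥ 8 AND row ≤ 3.
{rank=13, pile=6, owner=Cal, row=1}: rank = 13, row = 1, has this property → Accepted.
{rank=4, pile=3, owner=Dee, row=6}: rank = 4, row = 6, fails the rule → Rejected.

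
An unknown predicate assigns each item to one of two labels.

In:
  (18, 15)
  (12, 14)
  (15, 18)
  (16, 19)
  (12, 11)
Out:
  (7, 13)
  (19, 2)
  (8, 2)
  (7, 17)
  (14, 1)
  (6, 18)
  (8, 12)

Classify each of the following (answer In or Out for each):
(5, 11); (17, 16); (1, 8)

Out, In, Out

The classifier is using: min ≥ 11.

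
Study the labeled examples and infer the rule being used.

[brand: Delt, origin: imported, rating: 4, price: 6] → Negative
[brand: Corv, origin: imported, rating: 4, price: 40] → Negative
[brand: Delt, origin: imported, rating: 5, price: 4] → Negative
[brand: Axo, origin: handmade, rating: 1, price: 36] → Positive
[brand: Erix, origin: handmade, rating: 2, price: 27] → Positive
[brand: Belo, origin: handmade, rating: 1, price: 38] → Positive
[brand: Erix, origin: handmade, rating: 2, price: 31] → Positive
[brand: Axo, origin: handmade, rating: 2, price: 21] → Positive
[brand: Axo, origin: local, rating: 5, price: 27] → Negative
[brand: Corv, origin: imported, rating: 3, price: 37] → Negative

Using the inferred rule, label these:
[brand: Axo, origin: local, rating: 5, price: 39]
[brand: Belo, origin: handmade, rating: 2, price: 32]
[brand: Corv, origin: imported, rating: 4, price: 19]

Negative, Positive, Negative

The common property of the 'Positive' items is: origin is handmade. No 'Negative' item has it.
[brand: Axo, origin: local, rating: 5, price: 39] — origin is local, hence Negative.
[brand: Belo, origin: handmade, rating: 2, price: 32] — origin is handmade, hence Positive.
[brand: Corv, origin: imported, rating: 4, price: 19] — origin is imported, hence Negative.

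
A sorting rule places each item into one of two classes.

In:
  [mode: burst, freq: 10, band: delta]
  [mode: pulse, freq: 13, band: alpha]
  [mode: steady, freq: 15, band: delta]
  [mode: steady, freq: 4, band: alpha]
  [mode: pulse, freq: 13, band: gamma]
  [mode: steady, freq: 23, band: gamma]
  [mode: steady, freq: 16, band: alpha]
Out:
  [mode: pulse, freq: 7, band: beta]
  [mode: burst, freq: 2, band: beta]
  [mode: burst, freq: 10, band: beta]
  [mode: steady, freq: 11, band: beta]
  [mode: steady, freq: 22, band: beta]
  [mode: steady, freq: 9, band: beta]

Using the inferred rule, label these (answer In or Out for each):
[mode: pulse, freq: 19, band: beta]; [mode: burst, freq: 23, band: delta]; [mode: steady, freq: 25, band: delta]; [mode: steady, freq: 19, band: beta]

Out, In, In, Out

The rule appears to be: band is not beta.
[mode: pulse, freq: 19, band: beta] → band is beta → Out.
[mode: burst, freq: 23, band: delta] → band is delta → In.
[mode: steady, freq: 25, band: delta] → band is delta → In.
[mode: steady, freq: 19, band: beta] → band is beta → Out.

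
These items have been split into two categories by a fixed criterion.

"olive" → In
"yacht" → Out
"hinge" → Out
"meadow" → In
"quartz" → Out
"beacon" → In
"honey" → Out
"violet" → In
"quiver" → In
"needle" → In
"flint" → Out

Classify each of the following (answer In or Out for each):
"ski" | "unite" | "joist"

One predicate separates the groups cleanly: has ≥ 3 vowels.
"ski" → 1 vowel → Out.
"unite" → 3 vowels → In.
"joist" → 2 vowels → Out.

Out, In, Out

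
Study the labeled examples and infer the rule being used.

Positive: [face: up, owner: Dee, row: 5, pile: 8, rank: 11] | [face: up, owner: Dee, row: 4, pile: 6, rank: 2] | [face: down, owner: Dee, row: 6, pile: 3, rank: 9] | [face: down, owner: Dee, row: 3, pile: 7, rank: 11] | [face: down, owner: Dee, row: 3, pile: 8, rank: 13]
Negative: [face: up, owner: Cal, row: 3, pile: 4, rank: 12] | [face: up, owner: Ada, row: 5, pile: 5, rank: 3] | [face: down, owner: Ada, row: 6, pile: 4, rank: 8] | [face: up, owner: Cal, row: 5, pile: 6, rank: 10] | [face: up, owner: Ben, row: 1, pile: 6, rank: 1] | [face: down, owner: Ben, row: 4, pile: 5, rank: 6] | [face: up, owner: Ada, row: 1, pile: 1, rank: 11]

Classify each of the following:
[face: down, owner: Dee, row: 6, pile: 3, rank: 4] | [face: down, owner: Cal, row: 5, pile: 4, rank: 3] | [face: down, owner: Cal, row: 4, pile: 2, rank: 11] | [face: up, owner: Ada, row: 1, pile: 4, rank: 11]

Positive, Negative, Negative, Negative

The rule appears to be: owner is Dee.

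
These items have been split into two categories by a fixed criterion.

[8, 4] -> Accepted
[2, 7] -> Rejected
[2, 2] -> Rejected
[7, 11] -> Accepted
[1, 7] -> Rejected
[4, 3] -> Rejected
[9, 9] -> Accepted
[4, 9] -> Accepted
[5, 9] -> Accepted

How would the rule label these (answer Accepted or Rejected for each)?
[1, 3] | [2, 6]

Rejected, Rejected

The distinguishing property — sum ≥ 12 — holds for all the 'Accepted' cases and none of the 'Rejected' cases.
[1, 3] → 1+3 = 4 → Rejected. [2, 6] → 2+6 = 8 → Rejected.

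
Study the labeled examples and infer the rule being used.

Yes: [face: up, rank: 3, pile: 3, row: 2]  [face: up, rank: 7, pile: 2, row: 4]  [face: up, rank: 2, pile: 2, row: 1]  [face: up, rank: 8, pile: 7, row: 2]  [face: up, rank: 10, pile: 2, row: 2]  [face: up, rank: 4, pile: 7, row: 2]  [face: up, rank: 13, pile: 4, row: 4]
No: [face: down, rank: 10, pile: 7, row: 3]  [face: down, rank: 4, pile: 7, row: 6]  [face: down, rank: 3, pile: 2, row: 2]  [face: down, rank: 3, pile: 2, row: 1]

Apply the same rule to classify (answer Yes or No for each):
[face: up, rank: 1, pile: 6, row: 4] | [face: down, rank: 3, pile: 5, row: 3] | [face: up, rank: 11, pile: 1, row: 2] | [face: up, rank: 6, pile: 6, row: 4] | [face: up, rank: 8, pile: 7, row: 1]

A rule that fits every label: face is up — true of each 'Yes' example, false of each 'No' one.
Yes: [face: up, rank: 1, pile: 6, row: 4], since face is up. No: [face: down, rank: 3, pile: 5, row: 3], since face is down. Yes: [face: up, rank: 11, pile: 1, row: 2], since face is up. Yes: [face: up, rank: 6, pile: 6, row: 4], since face is up. Yes: [face: up, rank: 8, pile: 7, row: 1], since face is up.

Yes, No, Yes, Yes, Yes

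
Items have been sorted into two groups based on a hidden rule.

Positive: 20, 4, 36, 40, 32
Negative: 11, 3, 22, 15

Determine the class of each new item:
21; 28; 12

Negative, Positive, Positive

Every 'Positive' example satisfies: multiple of 4. None of the 'Negative' examples do.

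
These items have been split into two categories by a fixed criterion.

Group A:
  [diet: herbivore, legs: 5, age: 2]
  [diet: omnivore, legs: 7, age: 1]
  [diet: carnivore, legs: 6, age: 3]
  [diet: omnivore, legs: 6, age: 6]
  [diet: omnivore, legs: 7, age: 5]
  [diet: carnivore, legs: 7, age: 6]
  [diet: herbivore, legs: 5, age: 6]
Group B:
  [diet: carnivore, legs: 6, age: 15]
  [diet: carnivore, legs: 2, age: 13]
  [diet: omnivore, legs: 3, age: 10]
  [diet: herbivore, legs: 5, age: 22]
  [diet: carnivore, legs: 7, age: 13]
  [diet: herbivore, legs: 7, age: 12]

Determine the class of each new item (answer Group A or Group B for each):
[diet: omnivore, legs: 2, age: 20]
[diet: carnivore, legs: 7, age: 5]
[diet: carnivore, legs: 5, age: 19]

Group B, Group A, Group B

A rule that fits every label: age ≤ 6 — true of each 'Group A' example, false of each 'Group B' one.
[diet: omnivore, legs: 2, age: 20] — age = 20, hence Group B. [diet: carnivore, legs: 7, age: 5] — age = 5, hence Group A. [diet: carnivore, legs: 5, age: 19] — age = 19, hence Group B.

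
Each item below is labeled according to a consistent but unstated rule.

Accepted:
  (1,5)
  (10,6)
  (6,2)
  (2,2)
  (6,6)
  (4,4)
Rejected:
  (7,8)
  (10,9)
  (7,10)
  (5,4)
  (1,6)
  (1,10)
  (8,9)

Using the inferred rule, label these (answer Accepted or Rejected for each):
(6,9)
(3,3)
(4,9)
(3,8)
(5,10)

Rejected, Accepted, Rejected, Rejected, Rejected

A rule that fits every label: sum is even — true of each 'Accepted' example, false of each 'Rejected' one.
(6,9): Rejected (6+9 = 15).
(3,3): Accepted (3+3 = 6).
(4,9): Rejected (4+9 = 13).
(3,8): Rejected (3+8 = 11).
(5,10): Rejected (5+10 = 15).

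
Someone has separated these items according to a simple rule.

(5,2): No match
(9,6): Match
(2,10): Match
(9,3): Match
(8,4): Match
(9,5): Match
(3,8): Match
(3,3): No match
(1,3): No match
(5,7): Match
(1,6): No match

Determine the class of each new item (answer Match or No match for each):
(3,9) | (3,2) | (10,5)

A rule that fits every label: sum ≥ 11 — true of each 'Match' example, false of each 'No match' one.
(3,9): Match (3+9 = 12). (3,2): No match (3+2 = 5). (10,5): Match (10+5 = 15).

Match, No match, Match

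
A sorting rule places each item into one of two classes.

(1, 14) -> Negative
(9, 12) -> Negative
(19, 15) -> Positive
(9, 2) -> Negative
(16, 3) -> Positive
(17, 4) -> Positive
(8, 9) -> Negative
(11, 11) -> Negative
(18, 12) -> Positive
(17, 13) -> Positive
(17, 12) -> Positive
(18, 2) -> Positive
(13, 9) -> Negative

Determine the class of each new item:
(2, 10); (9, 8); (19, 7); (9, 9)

One predicate separates the groups cleanly: first ≥ 14.

Negative, Negative, Positive, Negative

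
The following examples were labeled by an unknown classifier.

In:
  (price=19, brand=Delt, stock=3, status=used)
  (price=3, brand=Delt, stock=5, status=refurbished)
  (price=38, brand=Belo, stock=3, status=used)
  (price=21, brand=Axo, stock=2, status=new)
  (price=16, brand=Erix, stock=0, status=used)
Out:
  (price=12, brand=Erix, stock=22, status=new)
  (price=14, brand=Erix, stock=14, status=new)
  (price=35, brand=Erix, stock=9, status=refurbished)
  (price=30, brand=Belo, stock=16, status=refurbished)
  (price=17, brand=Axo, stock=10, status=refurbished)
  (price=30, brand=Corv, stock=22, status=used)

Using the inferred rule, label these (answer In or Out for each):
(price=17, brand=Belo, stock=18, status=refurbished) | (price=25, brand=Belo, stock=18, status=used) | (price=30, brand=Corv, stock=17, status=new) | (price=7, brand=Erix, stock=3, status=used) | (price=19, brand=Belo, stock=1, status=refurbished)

Out, Out, Out, In, In

The distinguishing property — stock ≤ 5 — holds for all the 'In' cases and none of the 'Out' cases.
(price=17, brand=Belo, stock=18, status=refurbished): stock = 18 — fails this test, so Out.
(price=25, brand=Belo, stock=18, status=used): stock = 18 — fails this test, so Out.
(price=30, brand=Corv, stock=17, status=new): stock = 17 — fails this test, so Out.
(price=7, brand=Erix, stock=3, status=used): stock = 3 — satisfies this, so In.
(price=19, brand=Belo, stock=1, status=refurbished): stock = 1 — satisfies this, so In.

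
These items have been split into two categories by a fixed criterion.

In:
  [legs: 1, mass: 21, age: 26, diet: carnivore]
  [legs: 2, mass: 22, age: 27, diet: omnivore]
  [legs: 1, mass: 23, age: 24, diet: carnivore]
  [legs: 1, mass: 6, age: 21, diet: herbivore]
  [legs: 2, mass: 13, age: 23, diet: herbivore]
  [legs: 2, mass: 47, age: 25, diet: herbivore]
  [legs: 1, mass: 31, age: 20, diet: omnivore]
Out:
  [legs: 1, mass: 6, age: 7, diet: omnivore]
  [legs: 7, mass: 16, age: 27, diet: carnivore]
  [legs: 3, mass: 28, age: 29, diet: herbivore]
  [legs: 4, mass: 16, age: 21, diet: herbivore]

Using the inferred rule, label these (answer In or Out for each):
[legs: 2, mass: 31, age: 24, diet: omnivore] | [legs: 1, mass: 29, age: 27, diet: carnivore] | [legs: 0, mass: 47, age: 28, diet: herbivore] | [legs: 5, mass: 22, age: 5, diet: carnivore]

In, In, In, Out

The distinguishing property — legs ≤ 2 AND age ≥ 20 — holds for all the 'In' cases and none of the 'Out' cases.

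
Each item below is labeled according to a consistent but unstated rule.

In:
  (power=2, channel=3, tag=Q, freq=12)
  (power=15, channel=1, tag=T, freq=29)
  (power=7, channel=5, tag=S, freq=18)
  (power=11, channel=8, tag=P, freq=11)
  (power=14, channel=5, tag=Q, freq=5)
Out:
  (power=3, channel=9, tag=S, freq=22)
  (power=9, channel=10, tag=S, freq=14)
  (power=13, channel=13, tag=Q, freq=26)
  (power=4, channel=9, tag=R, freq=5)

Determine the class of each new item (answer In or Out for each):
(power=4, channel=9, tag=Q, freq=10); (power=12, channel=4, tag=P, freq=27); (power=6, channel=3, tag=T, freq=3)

Out, In, In

The common property of the 'In' items is: channel ≤ 8. No 'Out' item has it.
(power=4, channel=9, tag=Q, freq=10) — channel = 9, hence Out. (power=12, channel=4, tag=P, freq=27) — channel = 4, hence In. (power=6, channel=3, tag=T, freq=3) — channel = 3, hence In.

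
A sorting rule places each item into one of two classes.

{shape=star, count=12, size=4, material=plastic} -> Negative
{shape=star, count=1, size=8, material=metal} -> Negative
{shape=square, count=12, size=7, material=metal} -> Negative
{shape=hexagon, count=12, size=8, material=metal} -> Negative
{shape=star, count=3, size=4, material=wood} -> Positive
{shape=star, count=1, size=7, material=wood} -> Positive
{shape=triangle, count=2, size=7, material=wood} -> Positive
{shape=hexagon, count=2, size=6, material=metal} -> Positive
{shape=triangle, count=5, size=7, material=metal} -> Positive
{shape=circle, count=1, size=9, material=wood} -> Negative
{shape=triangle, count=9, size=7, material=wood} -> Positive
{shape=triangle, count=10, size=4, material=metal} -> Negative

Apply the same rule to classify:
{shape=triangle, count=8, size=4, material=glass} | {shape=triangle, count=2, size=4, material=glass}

'Positive' ⟺ count ≤ 9 AND size ≤ 7.
{shape=triangle, count=8, size=4, material=glass}: Positive (count = 8, size = 4). {shape=triangle, count=2, size=4, material=glass}: Positive (count = 2, size = 4).

Positive, Positive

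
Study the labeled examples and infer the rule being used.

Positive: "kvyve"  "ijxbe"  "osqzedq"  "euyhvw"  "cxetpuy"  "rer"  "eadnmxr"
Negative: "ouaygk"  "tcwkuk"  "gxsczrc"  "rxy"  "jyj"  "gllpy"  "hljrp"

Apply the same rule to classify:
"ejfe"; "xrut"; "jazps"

Positive, Negative, Negative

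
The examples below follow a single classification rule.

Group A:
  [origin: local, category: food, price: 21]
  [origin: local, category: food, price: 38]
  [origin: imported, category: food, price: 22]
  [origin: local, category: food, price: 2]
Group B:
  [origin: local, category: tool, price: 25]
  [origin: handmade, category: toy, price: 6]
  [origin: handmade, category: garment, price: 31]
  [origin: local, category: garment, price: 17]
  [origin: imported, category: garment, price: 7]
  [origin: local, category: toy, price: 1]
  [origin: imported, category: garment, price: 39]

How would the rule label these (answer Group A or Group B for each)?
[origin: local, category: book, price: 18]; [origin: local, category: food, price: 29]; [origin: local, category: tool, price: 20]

Group B, Group A, Group B

The simplest hypothesis consistent with all the labels is: category is food.
Group B: [origin: local, category: book, price: 18], since category is book.
Group A: [origin: local, category: food, price: 29], since category is food.
Group B: [origin: local, category: tool, price: 20], since category is tool.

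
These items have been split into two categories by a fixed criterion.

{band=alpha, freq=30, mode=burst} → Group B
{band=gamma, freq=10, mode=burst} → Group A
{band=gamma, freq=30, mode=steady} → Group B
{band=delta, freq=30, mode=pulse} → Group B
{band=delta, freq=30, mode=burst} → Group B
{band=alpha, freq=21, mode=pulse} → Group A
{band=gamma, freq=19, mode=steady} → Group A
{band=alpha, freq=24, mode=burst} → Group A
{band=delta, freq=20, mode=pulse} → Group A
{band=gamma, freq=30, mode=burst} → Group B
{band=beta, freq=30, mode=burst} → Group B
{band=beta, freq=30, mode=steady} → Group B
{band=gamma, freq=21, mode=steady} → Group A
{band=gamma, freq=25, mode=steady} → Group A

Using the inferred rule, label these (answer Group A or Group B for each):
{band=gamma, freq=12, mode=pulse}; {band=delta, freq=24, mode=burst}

The common property of the 'Group A' items is: freq ≤ 25. No 'Group B' item has it.
{band=gamma, freq=12, mode=pulse}: Group A (freq = 12). {band=delta, freq=24, mode=burst}: Group A (freq = 24).

Group A, Group A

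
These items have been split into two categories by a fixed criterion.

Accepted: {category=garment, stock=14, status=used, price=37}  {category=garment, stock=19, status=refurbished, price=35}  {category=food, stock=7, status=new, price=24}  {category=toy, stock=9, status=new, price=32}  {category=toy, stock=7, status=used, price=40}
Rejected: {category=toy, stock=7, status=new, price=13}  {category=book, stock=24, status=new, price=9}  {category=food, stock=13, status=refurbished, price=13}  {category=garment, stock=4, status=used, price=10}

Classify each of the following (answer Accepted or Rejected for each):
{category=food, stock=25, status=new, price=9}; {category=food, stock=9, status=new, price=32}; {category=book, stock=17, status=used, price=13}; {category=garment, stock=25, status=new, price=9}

The common property of the 'Accepted' items is: price ≥ 24. No 'Rejected' item has it.
{category=food, stock=25, status=new, price=9}: price = 9 — does not fit, so Rejected.
{category=food, stock=9, status=new, price=32}: price = 32 — passes, so Accepted.
{category=book, stock=17, status=used, price=13}: price = 13 — does not fit, so Rejected.
{category=garment, stock=25, status=new, price=9}: price = 9 — does not fit, so Rejected.

Rejected, Accepted, Rejected, Rejected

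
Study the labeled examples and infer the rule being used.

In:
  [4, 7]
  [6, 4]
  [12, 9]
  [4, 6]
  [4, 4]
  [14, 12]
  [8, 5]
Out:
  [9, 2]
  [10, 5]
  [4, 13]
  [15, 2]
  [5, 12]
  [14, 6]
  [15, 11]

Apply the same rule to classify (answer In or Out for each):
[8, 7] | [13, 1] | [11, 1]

In, Out, Out

The pattern is that an item is 'In' exactly when: |first − second| ≤ 3.
[8, 7]: |8−7| = 1, qualifies → In. [13, 1]: |13−1| = 12, doesn't qualify → Out. [11, 1]: |11−1| = 10, doesn't qualify → Out.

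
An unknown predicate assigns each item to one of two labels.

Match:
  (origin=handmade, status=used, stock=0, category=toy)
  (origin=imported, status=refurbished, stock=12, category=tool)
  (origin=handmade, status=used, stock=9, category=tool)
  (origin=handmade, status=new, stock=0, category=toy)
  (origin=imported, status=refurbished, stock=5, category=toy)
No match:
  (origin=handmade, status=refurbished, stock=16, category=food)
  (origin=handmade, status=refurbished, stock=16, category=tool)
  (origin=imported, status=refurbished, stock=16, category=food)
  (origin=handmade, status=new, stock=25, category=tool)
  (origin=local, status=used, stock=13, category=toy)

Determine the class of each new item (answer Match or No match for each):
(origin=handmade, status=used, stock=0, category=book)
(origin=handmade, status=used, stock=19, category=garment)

The rule appears to be: stock ≤ 12.
(origin=handmade, status=used, stock=0, category=book): Match (stock = 0). (origin=handmade, status=used, stock=19, category=garment): No match (stock = 19).

Match, No match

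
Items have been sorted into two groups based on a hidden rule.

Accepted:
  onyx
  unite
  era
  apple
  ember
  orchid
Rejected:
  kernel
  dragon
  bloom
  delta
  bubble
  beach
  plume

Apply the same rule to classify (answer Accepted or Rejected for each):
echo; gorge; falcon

Accepted, Rejected, Rejected

The classifier is using: starts with a vowel.
echo → starts with 'e' → Accepted. gorge → starts with 'g' → Rejected. falcon → starts with 'f' → Rejected.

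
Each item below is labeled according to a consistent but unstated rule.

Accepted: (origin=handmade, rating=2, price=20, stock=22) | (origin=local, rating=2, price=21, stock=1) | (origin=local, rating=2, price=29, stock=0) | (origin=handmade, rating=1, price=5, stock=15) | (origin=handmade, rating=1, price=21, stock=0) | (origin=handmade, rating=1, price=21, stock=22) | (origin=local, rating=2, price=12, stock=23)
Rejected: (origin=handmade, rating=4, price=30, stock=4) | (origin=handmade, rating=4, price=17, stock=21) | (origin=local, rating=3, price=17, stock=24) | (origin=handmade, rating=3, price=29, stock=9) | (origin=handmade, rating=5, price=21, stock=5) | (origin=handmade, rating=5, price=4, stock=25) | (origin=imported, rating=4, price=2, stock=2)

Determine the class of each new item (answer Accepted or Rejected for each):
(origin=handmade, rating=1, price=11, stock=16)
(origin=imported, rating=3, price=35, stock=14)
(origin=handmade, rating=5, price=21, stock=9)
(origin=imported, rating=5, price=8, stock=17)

Accepted, Rejected, Rejected, Rejected

Every 'Accepted' example satisfies: rating ≤ 2. None of the 'Rejected' examples do.
(origin=handmade, rating=1, price=11, stock=16): rating = 1 — matches, so Accepted. (origin=imported, rating=3, price=35, stock=14): rating = 3 — fails this test, so Rejected. (origin=handmade, rating=5, price=21, stock=9): rating = 5 — fails this test, so Rejected. (origin=imported, rating=5, price=8, stock=17): rating = 5 — fails this test, so Rejected.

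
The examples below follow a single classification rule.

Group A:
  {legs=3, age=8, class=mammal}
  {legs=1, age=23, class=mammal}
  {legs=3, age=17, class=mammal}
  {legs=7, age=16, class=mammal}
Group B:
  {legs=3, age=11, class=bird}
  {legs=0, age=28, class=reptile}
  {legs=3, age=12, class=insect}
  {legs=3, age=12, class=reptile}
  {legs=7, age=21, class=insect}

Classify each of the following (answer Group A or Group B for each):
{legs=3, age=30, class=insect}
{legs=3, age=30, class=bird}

Group B, Group B

One predicate separates the groups cleanly: class is mammal.
{legs=3, age=30, class=insect}: class is insect — fails the rule, so Group B.
{legs=3, age=30, class=bird}: class is bird — fails the rule, so Group B.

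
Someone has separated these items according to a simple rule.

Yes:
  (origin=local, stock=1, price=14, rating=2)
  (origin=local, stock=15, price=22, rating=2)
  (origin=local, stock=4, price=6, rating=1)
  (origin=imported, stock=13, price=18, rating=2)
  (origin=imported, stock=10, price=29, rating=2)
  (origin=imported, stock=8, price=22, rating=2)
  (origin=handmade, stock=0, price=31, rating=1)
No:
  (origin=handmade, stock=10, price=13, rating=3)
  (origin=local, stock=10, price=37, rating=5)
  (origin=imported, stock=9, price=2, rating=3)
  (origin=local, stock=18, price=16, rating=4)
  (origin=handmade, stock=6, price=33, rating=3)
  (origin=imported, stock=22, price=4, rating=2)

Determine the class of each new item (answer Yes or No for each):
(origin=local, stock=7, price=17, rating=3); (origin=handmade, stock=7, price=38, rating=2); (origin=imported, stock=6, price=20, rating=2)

Every 'Yes' example satisfies: rating ≤ 2 AND price ≥ 6. None of the 'No' examples do.
(origin=local, stock=7, price=17, rating=3): rating = 3, price = 17, fails this test → No. (origin=handmade, stock=7, price=38, rating=2): rating = 2, price = 38, qualifies → Yes. (origin=imported, stock=6, price=20, rating=2): rating = 2, price = 20, qualifies → Yes.

No, Yes, Yes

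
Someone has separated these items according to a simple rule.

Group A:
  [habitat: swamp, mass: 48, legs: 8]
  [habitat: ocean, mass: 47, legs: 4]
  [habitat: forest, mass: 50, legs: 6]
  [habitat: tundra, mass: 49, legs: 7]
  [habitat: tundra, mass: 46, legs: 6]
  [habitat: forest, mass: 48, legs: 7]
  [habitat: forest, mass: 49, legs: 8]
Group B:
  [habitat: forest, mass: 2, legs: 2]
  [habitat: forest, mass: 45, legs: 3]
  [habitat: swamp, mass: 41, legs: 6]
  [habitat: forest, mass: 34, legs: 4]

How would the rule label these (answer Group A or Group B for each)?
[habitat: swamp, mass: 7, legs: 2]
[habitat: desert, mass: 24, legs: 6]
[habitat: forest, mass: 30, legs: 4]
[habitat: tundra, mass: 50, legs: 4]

The distinguishing property — mass ≥ 46 — holds for all the 'Group A' cases and none of the 'Group B' cases.
[habitat: swamp, mass: 7, legs: 2] — mass = 7, hence Group B.
[habitat: desert, mass: 24, legs: 6] — mass = 24, hence Group B.
[habitat: forest, mass: 30, legs: 4] — mass = 30, hence Group B.
[habitat: tundra, mass: 50, legs: 4] — mass = 50, hence Group A.

Group B, Group B, Group B, Group A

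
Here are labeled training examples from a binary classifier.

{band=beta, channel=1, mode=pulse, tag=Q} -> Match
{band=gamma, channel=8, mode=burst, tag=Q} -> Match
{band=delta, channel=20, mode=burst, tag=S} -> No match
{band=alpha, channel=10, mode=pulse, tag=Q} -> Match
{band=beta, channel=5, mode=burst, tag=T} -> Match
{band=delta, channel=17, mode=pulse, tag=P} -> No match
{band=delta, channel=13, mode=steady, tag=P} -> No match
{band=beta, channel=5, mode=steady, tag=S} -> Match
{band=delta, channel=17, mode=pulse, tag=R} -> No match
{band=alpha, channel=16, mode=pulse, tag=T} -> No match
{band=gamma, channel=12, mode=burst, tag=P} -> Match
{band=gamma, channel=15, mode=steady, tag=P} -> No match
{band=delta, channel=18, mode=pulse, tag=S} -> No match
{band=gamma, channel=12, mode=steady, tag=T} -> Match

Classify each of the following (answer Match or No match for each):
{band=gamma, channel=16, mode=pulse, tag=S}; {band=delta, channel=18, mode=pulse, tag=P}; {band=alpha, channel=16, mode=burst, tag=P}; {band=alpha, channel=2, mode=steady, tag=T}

No match, No match, No match, Match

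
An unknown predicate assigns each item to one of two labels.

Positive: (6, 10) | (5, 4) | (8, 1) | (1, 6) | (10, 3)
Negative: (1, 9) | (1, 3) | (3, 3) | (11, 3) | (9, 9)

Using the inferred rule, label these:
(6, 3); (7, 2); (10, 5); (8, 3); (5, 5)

Comparing the two groups points to one rule — product is even.

Positive, Positive, Positive, Positive, Negative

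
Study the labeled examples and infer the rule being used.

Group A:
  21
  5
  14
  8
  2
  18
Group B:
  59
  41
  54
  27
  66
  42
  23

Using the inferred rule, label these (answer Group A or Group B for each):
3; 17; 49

Group A, Group A, Group B

The common property of the 'Group A' items is: at most 21. No 'Group B' item has it.
3 → 3 ≤ 21 → Group A.
17 → 17 ≤ 21 → Group A.
49 → 49 > 21 → Group B.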